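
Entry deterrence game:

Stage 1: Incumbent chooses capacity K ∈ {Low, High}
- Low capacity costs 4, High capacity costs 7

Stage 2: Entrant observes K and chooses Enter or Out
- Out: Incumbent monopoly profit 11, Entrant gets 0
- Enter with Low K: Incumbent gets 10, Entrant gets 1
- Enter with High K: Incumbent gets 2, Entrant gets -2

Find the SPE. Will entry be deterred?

SPE: (Low, Enter|Low, Out|High); Entry not deterred. Incumbent net profit = 6, Entrant gets 1

Work:
After Low K: Entrant enters (1 > 0)
After High K: Entrant stays out (-2 < 0)
Incumbent: Low → 10−4=6, High → 11−7=4
Incumbent chooses Low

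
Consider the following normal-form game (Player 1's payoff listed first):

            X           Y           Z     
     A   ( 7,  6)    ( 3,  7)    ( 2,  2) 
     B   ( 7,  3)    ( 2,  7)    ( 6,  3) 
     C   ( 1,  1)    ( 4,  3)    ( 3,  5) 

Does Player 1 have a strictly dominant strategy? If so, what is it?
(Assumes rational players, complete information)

No strictly dominant strategy exists for Player 1

Work:
A strategy strictly dominates another if it gives a strictly higher payoff against every opponent action. Compare each pair of P1's strategies column-by-column:
  A vs B: [7 vs 7, 3 vs 2, 2 vs 6] → A does not strictly dominate B (column X: 7 ≤ 7)
  A vs C: [7 vs 1, 3 vs 4, 2 vs 3] → A does not strictly dominate C (column Y: 3 ≤ 4)
  B vs A: [7 vs 7, 2 vs 3, 6 vs 2] → B does not strictly dominate A (column X: 7 ≤ 7)
  B vs C: [7 vs 1, 2 vs 4, 6 vs 3] → B does not strictly dominate C (column Y: 2 ≤ 4)
  C vs A: [1 vs 7, 4 vs 3, 3 vs 2] → C does not strictly dominate A (column X: 1 ≤ 7)
  C vs B: [1 vs 7, 4 vs 2, 3 vs 6] → C does not strictly dominate B (column X: 1 ≤ 7)
No single strategy strictly dominates all others → no strictly dominant strategy.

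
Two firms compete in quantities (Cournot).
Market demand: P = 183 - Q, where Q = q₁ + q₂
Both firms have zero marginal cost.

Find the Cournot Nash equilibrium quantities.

q₁* = q₂* = 61.0; P* = 61.0

Work:
Profit: π_i = P·q_i = (a - q_i - q_j)·q_i
FOC: ∂π_i/∂q_i = a - 2q_i - q_j = 0
Reaction function: q_i = (183 - q_j)/2
Symmetry: q* = 183/3 = 61.0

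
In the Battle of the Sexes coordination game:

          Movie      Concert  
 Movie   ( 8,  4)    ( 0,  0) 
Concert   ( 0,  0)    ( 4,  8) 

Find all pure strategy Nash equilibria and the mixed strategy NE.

Pure NE: (Movie, Movie) and (Concert, Concert); Mixed NE: p = 0.6667, q = 0.3333

Work:
Check pure NE:
(Movie, Movie): (8, 4) - no unilateral deviation beneficial
(Concert, Concert): (4, 8) - no unilateral deviation beneficial
Mixed NE: P1 plays Movie with p = 0.6667, P2 plays Movie with q = 0.3333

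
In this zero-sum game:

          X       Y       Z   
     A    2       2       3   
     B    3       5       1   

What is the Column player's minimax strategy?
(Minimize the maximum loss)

Column should play X or Z (all achieve the minimum), value = 3

Work:
Column player minimizes Row's maximum payoff:
Column X: max payoff to Row = 3
Column Y: max payoff to Row = 5
Column Z: max payoff to Row = 3
Minimum is 3, achieved by columns X, Z (tied).
Each of X or Z is a minimax strategy.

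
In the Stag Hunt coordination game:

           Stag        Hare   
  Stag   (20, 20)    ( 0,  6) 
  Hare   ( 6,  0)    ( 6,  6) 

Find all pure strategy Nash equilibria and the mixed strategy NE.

Pure NE: (Stag, Stag) and (Hare, Hare); Mixed NE: p = 0.3, q = 0.3

Work:
Check pure NE:
(Stag, Stag): (20, 20) - no unilateral deviation beneficial
(Hare, Hare): (6, 6) - no unilateral deviation beneficial
Mixed NE: P1 plays Stag with p = 0.3, P2 plays Stag with q = 0.3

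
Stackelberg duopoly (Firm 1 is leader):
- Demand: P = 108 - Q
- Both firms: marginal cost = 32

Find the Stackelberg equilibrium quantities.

q₁* (leader) = 38.0, q₂* (follower) = 19.0

Work:
Follower's reaction: q₂ = (a - c - q₁)/2
Leader substitutes: π₁ = q₁·(a - q₁ - (a-c-q₁)/2 - c)
FOC: q₁* = (108 - 32)/2 = 38.00
Then: q₂* = (108 - 32 - 38.0)/2 = 19.00
Leader has first-mover advantage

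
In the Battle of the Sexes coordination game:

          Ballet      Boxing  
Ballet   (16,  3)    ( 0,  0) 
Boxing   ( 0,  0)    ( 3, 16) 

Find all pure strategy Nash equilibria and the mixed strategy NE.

Pure NE: (Ballet, Ballet) and (Boxing, Boxing); Mixed NE: p = 0.8421, q = 0.1579

Work:
Check pure NE:
(Ballet, Ballet): (16, 3) - no unilateral deviation beneficial
(Boxing, Boxing): (3, 16) - no unilateral deviation beneficial
Mixed NE: P1 plays Ballet with p = 0.8421, P2 plays Ballet with q = 0.1579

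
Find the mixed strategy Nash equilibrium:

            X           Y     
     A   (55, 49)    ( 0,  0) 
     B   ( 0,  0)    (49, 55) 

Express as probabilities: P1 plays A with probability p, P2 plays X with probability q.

p = 0.5288, q = 0.4712

Work:
Find probabilities that make opponent indifferent:
P2 chooses q to make P1 indifferent between A and B
P1 chooses p to make P2 indifferent between X and Y
Mixed NE: P1 plays (A: 0.5288, B: 0.4712), P2 plays (X: 0.4712, Y: 0.5288)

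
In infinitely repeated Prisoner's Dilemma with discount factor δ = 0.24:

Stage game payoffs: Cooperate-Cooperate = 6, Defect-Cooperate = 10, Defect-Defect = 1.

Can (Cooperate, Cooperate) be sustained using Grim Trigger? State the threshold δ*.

δ* = 0.4444; since δ = 0.24 < 0.4444, cooperation cannot be sustained

Work:
For Grim Trigger:
Cooperate forever: 6/(1-δ)
Defect then punished: 10 + 1·δ/(1-δ)
Need: 6/(1-δ) ≥ 10 + 1·δ/(1-δ)
Solving: δ ≥ (T-R)/(T-P) = (10-6)/(10-1) = 0.4444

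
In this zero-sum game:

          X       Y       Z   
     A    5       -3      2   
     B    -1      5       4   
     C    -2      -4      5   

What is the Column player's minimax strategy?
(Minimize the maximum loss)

Column should play X or Y or Z (all achieve the minimum), value = 5

Work:
Column player minimizes Row's maximum payoff:
Column X: max payoff to Row = 5
Column Y: max payoff to Row = 5
Column Z: max payoff to Row = 5
Minimum is 5, achieved by columns X, Y, Z (tied).
Each of X or Y or Z is a minimax strategy.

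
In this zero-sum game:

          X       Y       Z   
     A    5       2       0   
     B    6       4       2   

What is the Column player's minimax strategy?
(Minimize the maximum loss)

Column should play Z, value = 2

Work:
Column player minimizes Row's maximum payoff:
Column X: max payoff to Row = 6
Column Y: max payoff to Row = 4
Column Z: max payoff to Row = 2
Minimum is 2, achieved by column Z.
Minimax strategy: Z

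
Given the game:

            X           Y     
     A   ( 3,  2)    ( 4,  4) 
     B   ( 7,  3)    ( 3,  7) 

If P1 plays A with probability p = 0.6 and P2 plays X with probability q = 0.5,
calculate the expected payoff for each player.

E[P1] = 4.1, E[P2] = 3.8

Work:
E[P1] = p·q·π₁(A,X) + p·(1-q)·π₁(A,Y) + (1-p)·q·π₁(B,X) + (1-p)·(1-q)·π₁(B,Y)
= 0.6·0.5·3 + 0.6·0.5·4 + 0.4·0.5·7 + 0.4·0.5·3
= 4.1

E[P2] = 3.8 (similar calculation)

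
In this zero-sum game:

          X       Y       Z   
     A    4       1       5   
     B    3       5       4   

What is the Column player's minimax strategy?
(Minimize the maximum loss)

Column should play X, value = 4

Work:
Column player minimizes Row's maximum payoff:
Column X: max payoff to Row = 4
Column Y: max payoff to Row = 5
Column Z: max payoff to Row = 5
Minimum is 4, achieved by column X.
Minimax strategy: X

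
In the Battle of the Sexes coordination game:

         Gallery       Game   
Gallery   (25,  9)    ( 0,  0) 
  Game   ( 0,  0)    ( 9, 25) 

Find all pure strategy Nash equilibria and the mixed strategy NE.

Pure NE: (Gallery, Gallery) and (Game, Game); Mixed NE: p = 0.7353, q = 0.2647

Work:
Check pure NE:
(Gallery, Gallery): (25, 9) - no unilateral deviation beneficial
(Game, Game): (9, 25) - no unilateral deviation beneficial
Mixed NE: P1 plays Gallery with p = 0.7353, P2 plays Gallery with q = 0.2647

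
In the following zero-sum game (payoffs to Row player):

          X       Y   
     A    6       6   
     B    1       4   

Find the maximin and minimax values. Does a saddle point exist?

Maximin = 6, Minimax = 6, Saddle: True

Work:
Row minimums: [6, 1] → maximin = 6
Column maximums: [6, 6] → minimax = 6
Saddle point exists! Game value = 6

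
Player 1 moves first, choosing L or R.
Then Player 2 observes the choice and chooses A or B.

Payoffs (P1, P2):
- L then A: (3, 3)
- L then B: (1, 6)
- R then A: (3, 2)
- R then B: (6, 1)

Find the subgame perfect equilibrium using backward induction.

P1 plays R, P2 plays B after L and A after R; Payoff (3, 2)

Work:
Backward induction:
After L: P2 chooses B → P1 gets 1
After R: P2 chooses A → P1 gets 3
P1 chooses R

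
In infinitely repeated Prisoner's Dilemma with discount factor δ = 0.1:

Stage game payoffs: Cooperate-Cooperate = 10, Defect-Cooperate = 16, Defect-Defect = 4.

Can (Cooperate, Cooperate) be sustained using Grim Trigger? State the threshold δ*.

δ* = 0.5; since δ = 0.1 < 0.5, cooperation cannot be sustained

Work:
For Grim Trigger:
Cooperate forever: 10/(1-δ)
Defect then punished: 16 + 4·δ/(1-δ)
Need: 10/(1-δ) ≥ 16 + 4·δ/(1-δ)
Solving: δ ≥ (T-R)/(T-P) = (16-10)/(16-4) = 0.5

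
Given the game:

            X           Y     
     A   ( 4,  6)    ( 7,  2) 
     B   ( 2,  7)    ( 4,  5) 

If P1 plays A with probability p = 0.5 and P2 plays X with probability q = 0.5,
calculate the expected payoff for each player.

E[P1] = 4.25, E[P2] = 5.0

Work:
E[P1] = p·q·π₁(A,X) + p·(1-q)·π₁(A,Y) + (1-p)·q·π₁(B,X) + (1-p)·(1-q)·π₁(B,Y)
= 0.5·0.5·4 + 0.5·0.5·7 + 0.5·0.5·2 + 0.5·0.5·4
= 4.25

E[P2] = 5.0 (similar calculation)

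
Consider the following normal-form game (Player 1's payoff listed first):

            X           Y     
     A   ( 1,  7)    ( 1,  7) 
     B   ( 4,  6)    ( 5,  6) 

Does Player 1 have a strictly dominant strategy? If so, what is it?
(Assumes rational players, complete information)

Yes, Player 1's strictly dominant strategy is B

Work:
A strategy strictly dominates another if it gives a strictly higher payoff against every opponent action. Compare each pair of P1's strategies column-by-column:
  A vs B: [1 vs 4, 1 vs 5] → A does not strictly dominate B (column X: 1 ≤ 4)
  B vs A: [4 vs 1, 5 vs 1] → B strictly dominates A
B strictly dominates every other strategy → strictly dominant.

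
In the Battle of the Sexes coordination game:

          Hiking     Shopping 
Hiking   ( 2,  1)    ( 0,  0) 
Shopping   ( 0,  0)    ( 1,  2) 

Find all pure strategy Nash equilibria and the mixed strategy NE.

Pure NE: (Hiking, Hiking) and (Shopping, Shopping); Mixed NE: p = 0.6667, q = 0.3333

Work:
Check pure NE:
(Hiking, Hiking): (2, 1) - no unilateral deviation beneficial
(Shopping, Shopping): (1, 2) - no unilateral deviation beneficial
Mixed NE: P1 plays Hiking with p = 0.6667, P2 plays Hiking with q = 0.3333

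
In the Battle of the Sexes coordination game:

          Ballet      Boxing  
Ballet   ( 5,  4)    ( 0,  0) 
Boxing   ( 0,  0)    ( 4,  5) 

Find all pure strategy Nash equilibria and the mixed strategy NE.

Pure NE: (Ballet, Ballet) and (Boxing, Boxing); Mixed NE: p = 0.5556, q = 0.4444

Work:
Check pure NE:
(Ballet, Ballet): (5, 4) - no unilateral deviation beneficial
(Boxing, Boxing): (4, 5) - no unilateral deviation beneficial
Mixed NE: P1 plays Ballet with p = 0.5556, P2 plays Ballet with q = 0.4444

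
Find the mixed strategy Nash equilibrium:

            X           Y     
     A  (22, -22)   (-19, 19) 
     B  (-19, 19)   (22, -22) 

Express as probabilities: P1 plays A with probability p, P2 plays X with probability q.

p = 0.5, q = 0.5

Work:
Find probabilities that make opponent indifferent:
P2 chooses q to make P1 indifferent between A and B
P1 chooses p to make P2 indifferent between X and Y
Mixed NE: P1 plays (A: 0.5, B: 0.5), P2 plays (X: 0.5, Y: 0.5)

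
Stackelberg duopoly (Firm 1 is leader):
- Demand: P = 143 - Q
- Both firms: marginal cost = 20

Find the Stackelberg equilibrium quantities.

q₁* (leader) = 61.5, q₂* (follower) = 30.75

Work:
Follower's reaction: q₂ = (a - c - q₁)/2
Leader substitutes: π₁ = q₁·(a - q₁ - (a-c-q₁)/2 - c)
FOC: q₁* = (143 - 20)/2 = 61.50
Then: q₂* = (143 - 20 - 61.5)/2 = 30.75
Leader has first-mover advantage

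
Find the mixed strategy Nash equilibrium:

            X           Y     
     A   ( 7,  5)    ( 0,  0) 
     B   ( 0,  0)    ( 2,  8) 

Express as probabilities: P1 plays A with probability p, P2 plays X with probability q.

p = 0.6154, q = 0.2222

Work:
Find probabilities that make opponent indifferent:
P2 chooses q to make P1 indifferent between A and B
P1 chooses p to make P2 indifferent between X and Y
Mixed NE: P1 plays (A: 0.6154, B: 0.3846), P2 plays (X: 0.2222, Y: 0.7778)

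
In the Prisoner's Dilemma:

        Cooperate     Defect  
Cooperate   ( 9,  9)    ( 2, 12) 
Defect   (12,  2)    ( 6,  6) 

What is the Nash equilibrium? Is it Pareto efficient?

(Defect, Defect) is NE; not Pareto efficient

Work:
Defect dominates Cooperate for both players:
If P2 cooperates: Defect (12) > Cooperate (9)
If P2 defects: Defect (6) > Cooperate (2)
NE: (Defect, Defect) with payoff (6, 6)
But (Cooperate, Cooperate) = (9, 9) Pareto dominates (6, 6)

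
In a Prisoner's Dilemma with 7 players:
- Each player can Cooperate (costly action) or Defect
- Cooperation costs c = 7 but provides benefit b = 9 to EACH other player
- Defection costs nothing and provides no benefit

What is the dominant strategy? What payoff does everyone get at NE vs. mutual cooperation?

Dominant: Defect; NE payoff = 0; Coop payoff = 47

Work:
Defect dominates (saves cost c = 7, benefit to others is external)
NE: All defect → everyone gets 0
If all cooperate: each receives (6)×9 - 7 = 47
Social dilemma: 47 > 0 but NE gives 0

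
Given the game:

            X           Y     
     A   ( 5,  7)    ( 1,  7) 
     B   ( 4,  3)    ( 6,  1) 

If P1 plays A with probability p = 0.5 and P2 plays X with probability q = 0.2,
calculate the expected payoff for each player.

E[P1] = 3.7, E[P2] = 4.2

Work:
E[P1] = p·q·π₁(A,X) + p·(1-q)·π₁(A,Y) + (1-p)·q·π₁(B,X) + (1-p)·(1-q)·π₁(B,Y)
= 0.5·0.2·5 + 0.5·0.8·1 + 0.5·0.2·4 + 0.5·0.8·6
= 3.7

E[P2] = 4.2 (similar calculation)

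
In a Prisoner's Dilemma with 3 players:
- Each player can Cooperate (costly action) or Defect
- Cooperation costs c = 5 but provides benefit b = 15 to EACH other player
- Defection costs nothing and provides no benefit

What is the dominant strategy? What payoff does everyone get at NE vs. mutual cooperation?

Dominant: Defect; NE payoff = 0; Coop payoff = 25

Work:
Defect dominates (saves cost c = 5, benefit to others is external)
NE: All defect → everyone gets 0
If all cooperate: each receives (2)×15 - 5 = 25
Social dilemma: 25 > 0 but NE gives 0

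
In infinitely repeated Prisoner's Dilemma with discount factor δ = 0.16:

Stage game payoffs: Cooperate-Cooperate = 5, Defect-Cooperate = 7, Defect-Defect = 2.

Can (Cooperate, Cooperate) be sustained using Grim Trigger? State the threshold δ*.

δ* = 0.4; since δ = 0.16 < 0.4, cooperation cannot be sustained

Work:
For Grim Trigger:
Cooperate forever: 5/(1-δ)
Defect then punished: 7 + 2·δ/(1-δ)
Need: 5/(1-δ) ≥ 7 + 2·δ/(1-δ)
Solving: δ ≥ (T-R)/(T-P) = (7-5)/(7-2) = 0.4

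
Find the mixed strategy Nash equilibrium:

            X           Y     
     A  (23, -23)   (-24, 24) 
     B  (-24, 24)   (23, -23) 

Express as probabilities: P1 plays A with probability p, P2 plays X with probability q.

p = 0.5, q = 0.5

Work:
Find probabilities that make opponent indifferent:
P2 chooses q to make P1 indifferent between A and B
P1 chooses p to make P2 indifferent between X and Y
Mixed NE: P1 plays (A: 0.5, B: 0.5), P2 plays (X: 0.5, Y: 0.5)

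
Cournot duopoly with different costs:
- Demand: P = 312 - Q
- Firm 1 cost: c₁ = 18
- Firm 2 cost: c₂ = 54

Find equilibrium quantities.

q₁* = 110.0, q₂* = 74.0

Work:
Reaction: q₁ = (312 - 18 - q₂)/2
Reaction: q₂ = (312 - 54 - q₁)/2
Solve simultaneously:
q₁* = (312 - 2×18 + 54)/3 = 110.0
q₂* = (312 - 2×54 + 18)/3 = 74.0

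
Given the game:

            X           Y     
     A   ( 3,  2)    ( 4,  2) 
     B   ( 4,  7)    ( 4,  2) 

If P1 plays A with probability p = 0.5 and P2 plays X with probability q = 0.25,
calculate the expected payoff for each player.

E[P1] = 3.875, E[P2] = 2.625

Work:
E[P1] = p·q·π₁(A,X) + p·(1-q)·π₁(A,Y) + (1-p)·q·π₁(B,X) + (1-p)·(1-q)·π₁(B,Y)
= 0.5·0.25·3 + 0.5·0.75·4 + 0.5·0.25·4 + 0.5·0.75·4
= 3.875

E[P2] = 2.625 (similar calculation)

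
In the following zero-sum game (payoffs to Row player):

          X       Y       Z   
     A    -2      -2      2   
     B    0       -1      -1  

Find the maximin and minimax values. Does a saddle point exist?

Maximin = -1, Minimax = -1, Saddle: True

Work:
Row minimums: [-2, -1] → maximin = -1
Column maximums: [0, -1, 2] → minimax = -1
Saddle point exists! Game value = -1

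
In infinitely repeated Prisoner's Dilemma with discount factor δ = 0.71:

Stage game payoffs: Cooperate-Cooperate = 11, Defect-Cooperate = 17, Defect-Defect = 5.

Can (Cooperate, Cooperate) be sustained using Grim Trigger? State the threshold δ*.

δ* = 0.5; since δ = 0.71 ≥ 0.5, cooperation can be sustained

Work:
For Grim Trigger:
Cooperate forever: 11/(1-δ)
Defect then punished: 17 + 5·δ/(1-δ)
Need: 11/(1-δ) ≥ 17 + 5·δ/(1-δ)
Solving: δ ≥ (T-R)/(T-P) = (17-11)/(17-5) = 0.5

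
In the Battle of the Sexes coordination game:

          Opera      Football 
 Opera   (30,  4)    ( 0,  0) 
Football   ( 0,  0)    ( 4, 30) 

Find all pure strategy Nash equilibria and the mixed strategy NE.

Pure NE: (Opera, Opera) and (Football, Football); Mixed NE: p = 0.8824, q = 0.1176

Work:
Check pure NE:
(Opera, Opera): (30, 4) - no unilateral deviation beneficial
(Football, Football): (4, 30) - no unilateral deviation beneficial
Mixed NE: P1 plays Opera with p = 0.8824, P2 plays Opera with q = 0.1176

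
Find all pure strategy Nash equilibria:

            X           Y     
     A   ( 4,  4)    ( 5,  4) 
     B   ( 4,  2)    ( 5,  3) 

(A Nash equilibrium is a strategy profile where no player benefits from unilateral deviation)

Nash equilibrium: (A, X), (A, Y), (B, Y)

Work:
Best responses:
  P1 vs X: payoffs [4, 4] → best response A/B (payoff 4)
  P1 vs Y: payoffs [5, 5] → best response A/B (payoff 5)
  P2 vs A: payoffs [4, 4] → best response X/Y (payoff 4)
  P2 vs B: payoffs [2, 3] → best response Y (payoff 3)
Mutual best responses: (A,X), (A,Y), (B,Y) → Nash equilibria.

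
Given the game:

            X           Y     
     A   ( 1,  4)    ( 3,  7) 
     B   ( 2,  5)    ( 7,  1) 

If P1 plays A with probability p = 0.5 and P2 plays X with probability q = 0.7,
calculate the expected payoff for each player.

E[P1] = 2.55, E[P2] = 4.35

Work:
E[P1] = p·q·π₁(A,X) + p·(1-q)·π₁(A,Y) + (1-p)·q·π₁(B,X) + (1-p)·(1-q)·π₁(B,Y)
= 0.5·0.7·1 + 0.5·0.3·3 + 0.5·0.7·2 + 0.5·0.3·7
= 2.55

E[P2] = 4.35 (similar calculation)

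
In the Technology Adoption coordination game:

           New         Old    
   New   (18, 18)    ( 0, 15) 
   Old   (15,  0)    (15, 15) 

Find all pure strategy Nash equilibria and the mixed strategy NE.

Pure NE: (New, New) and (Old, Old); Mixed NE: p = 0.8333, q = 0.8333

Work:
Check pure NE:
(New, New): (18, 18) - no unilateral deviation beneficial
(Old, Old): (15, 15) - no unilateral deviation beneficial
Mixed NE: P1 plays New with p = 0.8333, P2 plays New with q = 0.8333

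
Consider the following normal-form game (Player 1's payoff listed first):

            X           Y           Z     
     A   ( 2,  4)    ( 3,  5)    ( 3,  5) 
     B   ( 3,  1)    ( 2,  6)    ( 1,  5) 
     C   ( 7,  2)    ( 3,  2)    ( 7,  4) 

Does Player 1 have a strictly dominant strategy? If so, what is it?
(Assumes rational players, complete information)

No strictly dominant strategy exists for Player 1

Work:
A strategy strictly dominates another if it gives a strictly higher payoff against every opponent action. Compare each pair of P1's strategies column-by-column:
  A vs B: [2 vs 3, 3 vs 2, 3 vs 1] → A does not strictly dominate B (column X: 2 ≤ 3)
  A vs C: [2 vs 7, 3 vs 3, 3 vs 7] → A does not strictly dominate C (column X: 2 ≤ 7)
  B vs A: [3 vs 2, 2 vs 3, 1 vs 3] → B does not strictly dominate A (column Y: 2 ≤ 3)
  B vs C: [3 vs 7, 2 vs 3, 1 vs 7] → B does not strictly dominate C (column X: 3 ≤ 7)
  C vs A: [7 vs 2, 3 vs 3, 7 vs 3] → C does not strictly dominate A (column Y: 3 ≤ 3)
  C vs B: [7 vs 3, 3 vs 2, 7 vs 1] → C strictly dominates B
No single strategy strictly dominates all others → no strictly dominant strategy.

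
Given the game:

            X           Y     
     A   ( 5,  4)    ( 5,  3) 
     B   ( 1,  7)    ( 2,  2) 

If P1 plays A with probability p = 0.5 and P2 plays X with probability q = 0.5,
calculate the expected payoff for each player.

E[P1] = 3.25, E[P2] = 4.0

Work:
E[P1] = p·q·π₁(A,X) + p·(1-q)·π₁(A,Y) + (1-p)·q·π₁(B,X) + (1-p)·(1-q)·π₁(B,Y)
= 0.5·0.5·5 + 0.5·0.5·5 + 0.5·0.5·1 + 0.5·0.5·2
= 3.25

E[P2] = 4.0 (similar calculation)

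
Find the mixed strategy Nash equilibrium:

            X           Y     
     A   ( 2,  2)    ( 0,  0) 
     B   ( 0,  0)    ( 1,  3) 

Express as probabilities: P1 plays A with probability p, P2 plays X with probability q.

p = 0.6, q = 0.3333

Work:
Find probabilities that make opponent indifferent:
P2 chooses q to make P1 indifferent between A and B
P1 chooses p to make P2 indifferent between X and Y
Mixed NE: P1 plays (A: 0.6, B: 0.4), P2 plays (X: 0.3333, Y: 0.6667)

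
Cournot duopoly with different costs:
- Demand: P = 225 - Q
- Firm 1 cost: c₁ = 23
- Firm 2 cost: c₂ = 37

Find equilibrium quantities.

q₁* = 72.0, q₂* = 58.0

Work:
Reaction: q₁ = (225 - 23 - q₂)/2
Reaction: q₂ = (225 - 37 - q₁)/2
Solve simultaneously:
q₁* = (225 - 2×23 + 37)/3 = 72.0
q₂* = (225 - 2×37 + 23)/3 = 58.0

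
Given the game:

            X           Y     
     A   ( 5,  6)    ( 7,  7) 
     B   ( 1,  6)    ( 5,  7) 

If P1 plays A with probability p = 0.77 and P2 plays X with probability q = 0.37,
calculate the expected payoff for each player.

E[P1] = 5.6298, E[P2] = 6.63

Work:
E[P1] = p·q·π₁(A,X) + p·(1-q)·π₁(A,Y) + (1-p)·q·π₁(B,X) + (1-p)·(1-q)·π₁(B,Y)
= 0.77·0.37·5 + 0.77·0.63·7 + 0.23·0.37·1 + 0.23·0.63·5
= 5.6298

E[P2] = 6.63 (similar calculation)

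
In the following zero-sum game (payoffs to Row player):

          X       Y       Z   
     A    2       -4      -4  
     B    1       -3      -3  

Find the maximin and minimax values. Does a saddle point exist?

Maximin = -3, Minimax = -3, Saddle: True

Work:
Row minimums: [-4, -3] → maximin = -3
Column maximums: [2, -3, -3] → minimax = -3
Saddle point exists! Game value = -3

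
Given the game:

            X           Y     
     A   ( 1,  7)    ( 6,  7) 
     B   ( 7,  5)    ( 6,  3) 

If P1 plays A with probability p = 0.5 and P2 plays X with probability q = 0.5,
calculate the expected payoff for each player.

E[P1] = 5.0, E[P2] = 5.5

Work:
E[P1] = p·q·π₁(A,X) + p·(1-q)·π₁(A,Y) + (1-p)·q·π₁(B,X) + (1-p)·(1-q)·π₁(B,Y)
= 0.5·0.5·1 + 0.5·0.5·6 + 0.5·0.5·7 + 0.5·0.5·6
= 5.0

E[P2] = 5.5 (similar calculation)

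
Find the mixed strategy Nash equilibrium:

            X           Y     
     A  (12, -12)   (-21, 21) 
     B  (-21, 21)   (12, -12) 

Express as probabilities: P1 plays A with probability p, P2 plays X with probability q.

p = 0.5, q = 0.5

Work:
Find probabilities that make opponent indifferent:
P2 chooses q to make P1 indifferent between A and B
P1 chooses p to make P2 indifferent between X and Y
Mixed NE: P1 plays (A: 0.5, B: 0.5), P2 plays (X: 0.5, Y: 0.5)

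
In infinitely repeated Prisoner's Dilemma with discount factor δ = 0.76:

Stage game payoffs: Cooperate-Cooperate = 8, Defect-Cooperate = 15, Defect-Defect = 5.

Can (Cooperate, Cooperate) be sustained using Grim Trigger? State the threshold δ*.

δ* = 0.7; since δ = 0.76 ≥ 0.7, cooperation can be sustained

Work:
For Grim Trigger:
Cooperate forever: 8/(1-δ)
Defect then punished: 15 + 5·δ/(1-δ)
Need: 8/(1-δ) ≥ 15 + 5·δ/(1-δ)
Solving: δ ≥ (T-R)/(T-P) = (15-8)/(15-5) = 0.7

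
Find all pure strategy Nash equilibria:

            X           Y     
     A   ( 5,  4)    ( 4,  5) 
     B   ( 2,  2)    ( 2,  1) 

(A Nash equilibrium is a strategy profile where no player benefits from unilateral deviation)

Nash equilibrium: (A, Y)

Work:
Best responses:
  P1 vs X: payoffs [5, 2] → best response A (payoff 5)
  P1 vs Y: payoffs [4, 2] → best response A (payoff 4)
  P2 vs A: payoffs [4, 5] → best response Y (payoff 5)
  P2 vs B: payoffs [2, 1] → best response X (payoff 2)
Mutual best responses: (A,Y) → Nash equilibria.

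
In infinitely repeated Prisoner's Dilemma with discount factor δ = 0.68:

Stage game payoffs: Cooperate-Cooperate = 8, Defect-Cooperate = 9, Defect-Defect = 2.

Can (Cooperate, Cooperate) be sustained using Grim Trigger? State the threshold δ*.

δ* = 0.1429; since δ = 0.68 ≥ 0.1429, cooperation can be sustained

Work:
For Grim Trigger:
Cooperate forever: 8/(1-δ)
Defect then punished: 9 + 2·δ/(1-δ)
Need: 8/(1-δ) ≥ 9 + 2·δ/(1-δ)
Solving: δ ≥ (T-R)/(T-P) = (9-8)/(9-2) = 0.1429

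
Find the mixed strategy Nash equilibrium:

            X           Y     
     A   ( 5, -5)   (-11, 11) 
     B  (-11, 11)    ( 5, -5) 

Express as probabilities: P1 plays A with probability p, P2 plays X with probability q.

p = 0.5, q = 0.5

Work:
Find probabilities that make opponent indifferent:
P2 chooses q to make P1 indifferent between A and B
P1 chooses p to make P2 indifferent between X and Y
Mixed NE: P1 plays (A: 0.5, B: 0.5), P2 plays (X: 0.5, Y: 0.5)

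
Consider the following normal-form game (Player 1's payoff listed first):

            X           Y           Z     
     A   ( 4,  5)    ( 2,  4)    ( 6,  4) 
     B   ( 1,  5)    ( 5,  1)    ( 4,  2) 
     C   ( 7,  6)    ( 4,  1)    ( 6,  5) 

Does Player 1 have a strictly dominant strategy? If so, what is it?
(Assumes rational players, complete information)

No strictly dominant strategy exists for Player 1

Work:
A strategy strictly dominates another if it gives a strictly higher payoff against every opponent action. Compare each pair of P1's strategies column-by-column:
  A vs B: [4 vs 1, 2 vs 5, 6 vs 4] → A does not strictly dominate B (column Y: 2 ≤ 5)
  A vs C: [4 vs 7, 2 vs 4, 6 vs 6] → A does not strictly dominate C (column X: 4 ≤ 7)
  B vs A: [1 vs 4, 5 vs 2, 4 vs 6] → B does not strictly dominate A (column X: 1 ≤ 4)
  B vs C: [1 vs 7, 5 vs 4, 4 vs 6] → B does not strictly dominate C (column X: 1 ≤ 7)
  C vs A: [7 vs 4, 4 vs 2, 6 vs 6] → C does not strictly dominate A (column Z: 6 ≤ 6)
  C vs B: [7 vs 1, 4 vs 5, 6 vs 4] → C does not strictly dominate B (column Y: 4 ≤ 5)
No single strategy strictly dominates all others → no strictly dominant strategy.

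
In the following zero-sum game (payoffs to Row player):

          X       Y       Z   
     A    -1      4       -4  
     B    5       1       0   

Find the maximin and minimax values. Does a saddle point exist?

Maximin = 0, Minimax = 0, Saddle: True

Work:
Row minimums: [-4, 0] → maximin = 0
Column maximums: [5, 4, 0] → minimax = 0
Saddle point exists! Game value = 0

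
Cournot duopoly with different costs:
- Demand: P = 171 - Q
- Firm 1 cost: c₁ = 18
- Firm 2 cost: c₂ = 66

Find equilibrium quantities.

q₁* = 67.0, q₂* = 19.0

Work:
Reaction: q₁ = (171 - 18 - q₂)/2
Reaction: q₂ = (171 - 66 - q₁)/2
Solve simultaneously:
q₁* = (171 - 2×18 + 66)/3 = 67.0
q₂* = (171 - 2×66 + 18)/3 = 19.0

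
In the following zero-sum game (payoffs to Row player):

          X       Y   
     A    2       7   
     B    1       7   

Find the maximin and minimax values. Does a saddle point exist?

Maximin = 2, Minimax = 2, Saddle: True

Work:
Row minimums: [2, 1] → maximin = 2
Column maximums: [2, 7] → minimax = 2
Saddle point exists! Game value = 2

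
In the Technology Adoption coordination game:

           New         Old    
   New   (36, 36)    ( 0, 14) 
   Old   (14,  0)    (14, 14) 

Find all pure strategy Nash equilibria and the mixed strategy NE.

Pure NE: (New, New) and (Old, Old); Mixed NE: p = 0.3889, q = 0.3889

Work:
Check pure NE:
(New, New): (36, 36) - no unilateral deviation beneficial
(Old, Old): (14, 14) - no unilateral deviation beneficial
Mixed NE: P1 plays New with p = 0.3889, P2 plays New with q = 0.3889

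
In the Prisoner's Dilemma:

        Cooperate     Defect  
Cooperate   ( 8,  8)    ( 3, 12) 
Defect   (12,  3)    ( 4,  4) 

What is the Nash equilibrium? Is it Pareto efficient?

(Defect, Defect) is NE; not Pareto efficient

Work:
Defect dominates Cooperate for both players:
If P2 cooperates: Defect (12) > Cooperate (8)
If P2 defects: Defect (4) > Cooperate (3)
NE: (Defect, Defect) with payoff (4, 4)
But (Cooperate, Cooperate) = (8, 8) Pareto dominates (4, 4)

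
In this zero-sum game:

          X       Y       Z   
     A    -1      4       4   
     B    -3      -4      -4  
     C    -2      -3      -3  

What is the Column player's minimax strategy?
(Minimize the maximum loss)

Column should play X, value = -1

Work:
Column player minimizes Row's maximum payoff:
Column X: max payoff to Row = -1
Column Y: max payoff to Row = 4
Column Z: max payoff to Row = 4
Minimum is -1, achieved by column X.
Minimax strategy: X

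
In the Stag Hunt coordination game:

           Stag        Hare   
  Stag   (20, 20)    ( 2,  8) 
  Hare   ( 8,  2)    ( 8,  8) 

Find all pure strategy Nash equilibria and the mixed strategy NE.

Pure NE: (Stag, Stag) and (Hare, Hare); Mixed NE: p = 0.3333, q = 0.3333

Work:
Check pure NE:
(Stag, Stag): (20, 20) - no unilateral deviation beneficial
(Hare, Hare): (8, 8) - no unilateral deviation beneficial
Mixed NE: P1 plays Stag with p = 0.3333, P2 plays Stag with q = 0.3333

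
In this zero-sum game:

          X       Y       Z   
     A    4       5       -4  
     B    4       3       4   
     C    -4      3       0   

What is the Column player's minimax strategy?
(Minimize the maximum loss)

Column should play X or Z (all achieve the minimum), value = 4

Work:
Column player minimizes Row's maximum payoff:
Column X: max payoff to Row = 4
Column Y: max payoff to Row = 5
Column Z: max payoff to Row = 4
Minimum is 4, achieved by columns X, Z (tied).
Each of X or Z is a minimax strategy.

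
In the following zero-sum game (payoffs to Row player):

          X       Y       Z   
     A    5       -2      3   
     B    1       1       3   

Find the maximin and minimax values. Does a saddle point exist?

Maximin = 1, Minimax = 1, Saddle: True

Work:
Row minimums: [-2, 1] → maximin = 1
Column maximums: [5, 1, 3] → minimax = 1
Saddle point exists! Game value = 1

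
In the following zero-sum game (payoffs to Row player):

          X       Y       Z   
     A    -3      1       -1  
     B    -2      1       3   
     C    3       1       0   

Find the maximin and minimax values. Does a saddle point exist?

Maximin = 0, Minimax = 1, Saddle: False

Work:
Row minimums: [-3, -2, 0] → maximin = 0
Column maximums: [3, 1, 3] → minimax = 1
No saddle point (maximin ≠ minimax). Mixed strategy needed.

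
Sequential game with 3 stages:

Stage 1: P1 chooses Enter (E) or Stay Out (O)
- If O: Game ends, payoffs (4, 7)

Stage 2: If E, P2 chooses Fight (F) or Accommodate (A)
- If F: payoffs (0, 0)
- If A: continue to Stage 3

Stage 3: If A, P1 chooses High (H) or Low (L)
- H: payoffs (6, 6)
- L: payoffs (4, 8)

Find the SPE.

SPE: (E, A, H); Outcome (6, 6)

Work:
Stage 3: P1 chooses H (6 vs 4)
Stage 2: P2: F->0, A->6 (anticipating H). Choose A
Stage 1: P1: O->4, E->6 (anticipating A, H). Choose E
SPE path: E -> A -> H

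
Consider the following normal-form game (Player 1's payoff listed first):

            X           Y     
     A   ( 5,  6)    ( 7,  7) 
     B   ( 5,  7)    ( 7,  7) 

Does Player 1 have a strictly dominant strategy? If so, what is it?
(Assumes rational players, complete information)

No strictly dominant strategy exists for Player 1

Work:
A strategy strictly dominates another if it gives a strictly higher payoff against every opponent action. Compare each pair of P1's strategies column-by-column:
  A vs B: [5 vs 5, 7 vs 7] → A does not strictly dominate B (column X: 5 ≤ 5)
  B vs A: [5 vs 5, 7 vs 7] → B does not strictly dominate A (column X: 5 ≤ 5)
No single strategy strictly dominates all others → no strictly dominant strategy.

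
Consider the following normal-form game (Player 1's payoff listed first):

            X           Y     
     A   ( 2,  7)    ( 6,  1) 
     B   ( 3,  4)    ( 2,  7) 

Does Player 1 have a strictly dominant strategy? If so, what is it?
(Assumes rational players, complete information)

No strictly dominant strategy exists for Player 1

Work:
A strategy strictly dominates another if it gives a strictly higher payoff against every opponent action. Compare each pair of P1's strategies column-by-column:
  A vs B: [2 vs 3, 6 vs 2] → A does not strictly dominate B (column X: 2 ≤ 3)
  B vs A: [3 vs 2, 2 vs 6] → B does not strictly dominate A (column Y: 2 ≤ 6)
No single strategy strictly dominates all others → no strictly dominant strategy.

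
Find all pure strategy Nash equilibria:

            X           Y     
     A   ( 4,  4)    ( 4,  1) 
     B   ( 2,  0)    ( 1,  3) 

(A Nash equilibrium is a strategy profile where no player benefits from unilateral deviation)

Nash equilibrium: (A, X)

Work:
Best responses:
  P1 vs X: payoffs [4, 2] → best response A (payoff 4)
  P1 vs Y: payoffs [4, 1] → best response A (payoff 4)
  P2 vs A: payoffs [4, 1] → best response X (payoff 4)
  P2 vs B: payoffs [0, 3] → best response Y (payoff 3)
Mutual best responses: (A,X) → Nash equilibria.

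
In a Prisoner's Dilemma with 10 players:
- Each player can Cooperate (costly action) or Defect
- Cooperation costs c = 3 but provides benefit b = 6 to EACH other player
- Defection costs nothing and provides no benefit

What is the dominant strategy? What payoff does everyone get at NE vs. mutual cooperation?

Dominant: Defect; NE payoff = 0; Coop payoff = 51

Work:
Defect dominates (saves cost c = 3, benefit to others is external)
NE: All defect → everyone gets 0
If all cooperate: each receives (9)×6 - 3 = 51
Social dilemma: 51 > 0 but NE gives 0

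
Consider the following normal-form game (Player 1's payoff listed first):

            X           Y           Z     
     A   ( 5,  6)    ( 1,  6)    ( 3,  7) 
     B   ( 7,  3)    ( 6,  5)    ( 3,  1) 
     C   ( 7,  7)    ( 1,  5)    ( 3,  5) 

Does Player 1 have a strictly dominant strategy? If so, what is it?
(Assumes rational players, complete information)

No strictly dominant strategy exists for Player 1

Work:
A strategy strictly dominates another if it gives a strictly higher payoff against every opponent action. Compare each pair of P1's strategies column-by-column:
  A vs B: [5 vs 7, 1 vs 6, 3 vs 3] → A does not strictly dominate B (column X: 5 ≤ 7)
  A vs C: [5 vs 7, 1 vs 1, 3 vs 3] → A does not strictly dominate C (column X: 5 ≤ 7)
  B vs A: [7 vs 5, 6 vs 1, 3 vs 3] → B does not strictly dominate A (column Z: 3 ≤ 3)
  B vs C: [7 vs 7, 6 vs 1, 3 vs 3] → B does not strictly dominate C (column X: 7 ≤ 7)
  C vs A: [7 vs 5, 1 vs 1, 3 vs 3] → C does not strictly dominate A (column Y: 1 ≤ 1)
  C vs B: [7 vs 7, 1 vs 6, 3 vs 3] → C does not strictly dominate B (column X: 7 ≤ 7)
No single strategy strictly dominates all others → no strictly dominant strategy.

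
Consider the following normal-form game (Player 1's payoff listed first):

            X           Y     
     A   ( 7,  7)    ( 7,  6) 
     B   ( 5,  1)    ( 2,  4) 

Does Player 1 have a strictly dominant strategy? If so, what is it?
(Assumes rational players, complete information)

Yes, Player 1's strictly dominant strategy is A

Work:
A strategy strictly dominates another if it gives a strictly higher payoff against every opponent action. Compare each pair of P1's strategies column-by-column:
  A vs B: [7 vs 5, 7 vs 2] → A strictly dominates B
  B vs A: [5 vs 7, 2 vs 7] → B does not strictly dominate A (column X: 5 ≤ 7)
A strictly dominates every other strategy → strictly dominant.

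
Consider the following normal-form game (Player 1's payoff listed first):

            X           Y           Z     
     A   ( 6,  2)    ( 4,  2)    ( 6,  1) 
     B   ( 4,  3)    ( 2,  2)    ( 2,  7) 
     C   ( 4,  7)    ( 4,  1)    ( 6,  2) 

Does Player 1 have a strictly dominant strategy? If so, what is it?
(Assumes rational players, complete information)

No strictly dominant strategy exists for Player 1

Work:
A strategy strictly dominates another if it gives a strictly higher payoff against every opponent action. Compare each pair of P1's strategies column-by-column:
  A vs B: [6 vs 4, 4 vs 2, 6 vs 2] → A strictly dominates B
  A vs C: [6 vs 4, 4 vs 4, 6 vs 6] → A does not strictly dominate C (column Y: 4 ≤ 4)
  B vs A: [4 vs 6, 2 vs 4, 2 vs 6] → B does not strictly dominate A (column X: 4 ≤ 6)
  B vs C: [4 vs 4, 2 vs 4, 2 vs 6] → B does not strictly dominate C (column X: 4 ≤ 4)
  C vs A: [4 vs 6, 4 vs 4, 6 vs 6] → C does not strictly dominate A (column X: 4 ≤ 6)
  C vs B: [4 vs 4, 4 vs 2, 6 vs 2] → C does not strictly dominate B (column X: 4 ≤ 4)
No single strategy strictly dominates all others → no strictly dominant strategy.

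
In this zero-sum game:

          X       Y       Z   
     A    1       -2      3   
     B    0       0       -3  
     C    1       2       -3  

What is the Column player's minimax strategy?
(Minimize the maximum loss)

Column should play X, value = 1

Work:
Column player minimizes Row's maximum payoff:
Column X: max payoff to Row = 1
Column Y: max payoff to Row = 2
Column Z: max payoff to Row = 3
Minimum is 1, achieved by column X.
Minimax strategy: X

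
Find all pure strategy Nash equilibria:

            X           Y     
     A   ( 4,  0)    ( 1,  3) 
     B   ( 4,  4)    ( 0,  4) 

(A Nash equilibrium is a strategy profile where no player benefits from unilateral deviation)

Nash equilibrium: (A, Y), (B, X)

Work:
Best responses:
  P1 vs X: payoffs [4, 4] → best response A/B (payoff 4)
  P1 vs Y: payoffs [1, 0] → best response A (payoff 1)
  P2 vs A: payoffs [0, 3] → best response Y (payoff 3)
  P2 vs B: payoffs [4, 4] → best response X/Y (payoff 4)
Mutual best responses: (A,Y), (B,X) → Nash equilibria.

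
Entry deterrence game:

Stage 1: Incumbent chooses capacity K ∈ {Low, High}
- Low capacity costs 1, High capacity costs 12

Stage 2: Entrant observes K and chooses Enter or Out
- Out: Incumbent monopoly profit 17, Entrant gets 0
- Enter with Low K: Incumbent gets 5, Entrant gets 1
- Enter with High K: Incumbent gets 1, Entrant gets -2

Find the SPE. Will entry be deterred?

SPE: (High, Enter|Low, Out|High); Entry deterred. Incumbent net profit = 5

Work:
After Low K: Entrant enters (1 > 0)
After High K: Entrant stays out (-2 < 0)
Incumbent: Low → 5−1=4, High → 17−12=5
Incumbent chooses High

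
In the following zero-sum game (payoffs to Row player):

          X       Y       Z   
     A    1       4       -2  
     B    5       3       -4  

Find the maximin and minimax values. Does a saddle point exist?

Maximin = -2, Minimax = -2, Saddle: True

Work:
Row minimums: [-2, -4] → maximin = -2
Column maximums: [5, 4, -2] → minimax = -2
Saddle point exists! Game value = -2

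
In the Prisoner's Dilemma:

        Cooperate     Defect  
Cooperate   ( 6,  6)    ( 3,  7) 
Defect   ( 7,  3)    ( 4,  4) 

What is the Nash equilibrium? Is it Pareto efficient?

(Defect, Defect) is NE; not Pareto efficient

Work:
Defect dominates Cooperate for both players:
If P2 cooperates: Defect (7) > Cooperate (6)
If P2 defects: Defect (4) > Cooperate (3)
NE: (Defect, Defect) with payoff (4, 4)
But (Cooperate, Cooperate) = (6, 6) Pareto dominates (4, 4)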